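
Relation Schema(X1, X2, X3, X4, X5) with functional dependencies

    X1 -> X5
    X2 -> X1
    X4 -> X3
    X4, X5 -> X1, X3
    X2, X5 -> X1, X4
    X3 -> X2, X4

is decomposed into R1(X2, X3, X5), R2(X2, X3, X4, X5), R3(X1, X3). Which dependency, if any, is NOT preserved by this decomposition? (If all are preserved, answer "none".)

X1 -> X5

Check X1 → X5: no single fragment contains all of {X1, X5}, and the restricted closure of {X1} across the fragments never reaches {X5}.
X2 → X1 is preserved.
X4 → X3 is preserved.
X4, X5 → X1, X3 is preserved.
X2, X5 → X1, X4 is preserved.
X3 → X2, X4 is preserved.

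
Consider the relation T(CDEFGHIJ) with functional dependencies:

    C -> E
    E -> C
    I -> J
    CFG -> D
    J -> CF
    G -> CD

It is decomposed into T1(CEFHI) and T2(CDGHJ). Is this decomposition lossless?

Common attributes: T1 ∩ T2 = {CH}.
Closure of {CH}: C → E applies, adding E. So (CH)⁺ = {CEH}.
The closure contains neither all of T1 = {CEFHI} nor all of T2 = {CDGHJ}, so the common attributes are not a superkey of either fragment. The join is lossy.

No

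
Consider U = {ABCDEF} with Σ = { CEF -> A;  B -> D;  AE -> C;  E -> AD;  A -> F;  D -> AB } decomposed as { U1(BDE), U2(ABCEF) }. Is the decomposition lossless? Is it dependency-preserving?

Lossless test: (BE)⁺ = {ABCDEF}, which contains all of one fragment — lossless.
Dependency preservation: E → AD; D → AB are not contained in any single fragment, but the restricted closure of each left-hand side across the fragments still reaches the right-hand side; the remaining FDs each lie inside some fragment. All dependencies are preserved.

lossless and dependency-preserving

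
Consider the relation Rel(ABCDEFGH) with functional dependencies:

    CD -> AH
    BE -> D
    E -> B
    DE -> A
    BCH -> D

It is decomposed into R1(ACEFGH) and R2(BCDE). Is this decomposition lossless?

Yes

Common attributes: R1 ∩ R2 = {CE}.
Closure of {CE}: E → B applies, adding B; BE → D applies, adding D; DE → A applies, adding A; CD → AH applies, adding H. So (CE)⁺ = {ABCDEH}.
This closure contains every attribute of R2, so R1 ∩ R2 → R2. The join is lossless.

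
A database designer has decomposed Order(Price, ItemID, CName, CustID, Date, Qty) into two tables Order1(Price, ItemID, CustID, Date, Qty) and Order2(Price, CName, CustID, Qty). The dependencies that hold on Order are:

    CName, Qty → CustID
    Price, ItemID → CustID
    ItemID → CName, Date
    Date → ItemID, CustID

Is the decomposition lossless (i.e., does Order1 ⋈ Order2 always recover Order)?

Common attributes: Order1 ∩ Order2 = {Price, CustID, Qty}.
No dependency enlarges {Price, CustID, Qty}, so (Price, CustID, Qty)⁺ = {Price, CustID, Qty}.
The closure contains neither all of Order1 = {Price, ItemID, CustID, Date, Qty} nor all of Order2 = {Price, CName, CustID, Qty}, so the common attributes are not a superkey of either fragment. The join is lossy.

No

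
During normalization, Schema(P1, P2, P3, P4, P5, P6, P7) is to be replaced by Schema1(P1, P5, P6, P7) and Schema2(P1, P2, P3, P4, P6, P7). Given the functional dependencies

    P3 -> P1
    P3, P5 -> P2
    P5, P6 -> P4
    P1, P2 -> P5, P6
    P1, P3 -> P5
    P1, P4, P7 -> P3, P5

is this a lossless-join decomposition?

No

Common attributes: Schema1 ∩ Schema2 = {P1, P6, P7}.
No dependency enlarges {P1, P6, P7}, so (P1, P6, P7)⁺ = {P1, P6, P7}.
The closure contains neither all of Schema1 = {P1, P5, P6, P7} nor all of Schema2 = {P1, P2, P3, P4, P6, P7}, so the common attributes are not a superkey of either fragment. The join is lossy.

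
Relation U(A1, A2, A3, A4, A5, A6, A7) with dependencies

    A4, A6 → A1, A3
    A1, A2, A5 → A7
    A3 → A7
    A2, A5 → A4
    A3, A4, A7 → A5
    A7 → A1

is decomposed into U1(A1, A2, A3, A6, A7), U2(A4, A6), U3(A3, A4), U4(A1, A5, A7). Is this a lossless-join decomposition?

Chase test. Columns are A1, A2, A3, A4, A5, A6, A7; row i has aⱼ where attribute j ∈ Ui, else bᵢⱼ.
Initial tableau (one row per fragment):
  row 1: a1 a2 a3 b14 b15 a6 a7
  row 2: b21 b22 b23 a4 b25 a6 b27
  row 3: b31 b32 a3 a4 b35 b36 b37
  row 4: a1 b42 b43 b44 a5 b46 a7
Rows 1 and 3 agree on A3; apply A3→A7 and equate their A7 entries.
Rows 1 and 3 agree on A7; apply A7→A1 and equate their A1 entries.
No row becomes fully distinguished — the join is lossy.

No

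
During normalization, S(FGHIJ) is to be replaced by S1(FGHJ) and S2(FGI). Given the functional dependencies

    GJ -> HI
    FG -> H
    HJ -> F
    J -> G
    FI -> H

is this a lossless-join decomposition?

No

Common attributes: S1 ∩ S2 = {FG}.
Closure of {FG}: FG → H applies, adding H. So (FG)⁺ = {FGH}.
The closure contains neither all of S1 = {FGHJ} nor all of S2 = {FGI}, so the common attributes are not a superkey of either fragment. The join is lossy.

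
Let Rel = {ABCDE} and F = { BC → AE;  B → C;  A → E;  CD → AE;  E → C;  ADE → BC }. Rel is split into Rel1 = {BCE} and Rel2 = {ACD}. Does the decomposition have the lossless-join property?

No

Common attributes: Rel1 ∩ Rel2 = {C}.
No dependency enlarges {C}, so (C)⁺ = {C}.
The closure contains neither all of Rel1 = {BCE} nor all of Rel2 = {ACD}, so the common attributes are not a superkey of either fragment. The join is lossy.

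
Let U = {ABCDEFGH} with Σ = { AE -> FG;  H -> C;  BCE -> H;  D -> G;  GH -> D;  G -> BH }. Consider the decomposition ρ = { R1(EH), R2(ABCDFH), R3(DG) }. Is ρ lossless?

Chase test. Columns are ABCDEFGH; row i has aⱼ where attribute j ∈ Ri, else bᵢⱼ.
Initial tableau (one row per fragment):
  row 1: b11 b12 b13 b14 a5 b16 b17 a8
  row 2: a1 a2 a3 a4 b25 a6 b27 a8
  row 3: b31 b32 b33 a4 b35 b36 a7 b38
Rows 1 and 2 agree on H; apply H→C and equate their C entries.
Rows 2 and 3 agree on D; apply D→G and equate their G entries.
Rows 2 and 3 agree on G; apply G→BH and equate their BH entries.
Rows 1 and 3 agree on H; apply H→C and equate their C entries.
No row becomes fully distinguished — the join is lossy.

No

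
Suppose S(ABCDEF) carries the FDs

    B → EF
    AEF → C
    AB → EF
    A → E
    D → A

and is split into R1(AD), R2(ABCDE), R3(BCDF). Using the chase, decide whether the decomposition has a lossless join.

Yes

Chase test. Columns are ABCDEF; row i has aⱼ where attribute j ∈ Ri, else bᵢⱼ.
Initial tableau (one row per fragment):
  row 1: a1 b12 b13 a4 b15 b16
  row 2: a1 a2 a3 a4 a5 b26
  row 3: b31 a2 a3 a4 b35 a6
Rows 2 and 3 agree on B; apply B→EF and equate their EF entries.
Rows 1 and 2 agree on A; apply A→E and equate their E entries.
Rows 1 and 3 agree on D; apply D→A and equate their A entries.
Row 2 is now all distinguished symbols — the join is lossless.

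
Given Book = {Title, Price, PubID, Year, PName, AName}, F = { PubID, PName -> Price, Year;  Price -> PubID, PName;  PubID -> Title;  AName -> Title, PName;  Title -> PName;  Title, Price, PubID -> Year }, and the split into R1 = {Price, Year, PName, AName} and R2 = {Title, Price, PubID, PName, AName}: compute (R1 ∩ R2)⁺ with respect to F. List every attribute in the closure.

R1 ∩ R2 = {Price, PName, AName}.
Price → PubID, PName applies, adding PubID
PubID → Title applies, adding Title
Title, Price, PubID → Year applies, adding Year
Closure: {Title, Price, PubID, Year, PName, AName}.

Title, Price, PubID, Year, PName, AName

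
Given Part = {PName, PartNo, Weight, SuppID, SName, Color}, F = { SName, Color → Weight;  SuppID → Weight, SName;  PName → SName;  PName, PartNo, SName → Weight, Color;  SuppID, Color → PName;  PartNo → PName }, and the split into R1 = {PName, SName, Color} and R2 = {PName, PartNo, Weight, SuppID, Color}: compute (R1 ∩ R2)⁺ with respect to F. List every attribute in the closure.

R1 ∩ R2 = {PName, Color}.
PName → SName applies, adding SName
SName, Color → Weight applies, adding Weight
Closure: {PName, Weight, SName, Color}.

PName, Weight, SName, Color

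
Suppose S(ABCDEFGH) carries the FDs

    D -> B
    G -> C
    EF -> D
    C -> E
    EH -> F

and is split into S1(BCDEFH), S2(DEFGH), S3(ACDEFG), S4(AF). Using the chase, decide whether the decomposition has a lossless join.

No

Chase test. Columns are ABCDEFGH; row i has aⱼ where attribute j ∈ Si, else bᵢⱼ.
Initial tableau (one row per fragment):
  row 1: b11 a2 a3 a4 a5 a6 b17 a8
  row 2: b21 b22 b23 a4 a5 a6 a7 a8
  row 3: a1 b32 a3 a4 a5 a6 a7 b38
  row 4: a1 b42 b43 b44 b45 a6 b47 b48
Rows 1 and 2 agree on D; apply D→B and equate their B entries.
Rows 1 and 3 agree on D; apply D→B and equate their B entries.
Rows 2 and 3 agree on G; apply G→C and equate their C entries.
No row becomes fully distinguished — the join is lossy.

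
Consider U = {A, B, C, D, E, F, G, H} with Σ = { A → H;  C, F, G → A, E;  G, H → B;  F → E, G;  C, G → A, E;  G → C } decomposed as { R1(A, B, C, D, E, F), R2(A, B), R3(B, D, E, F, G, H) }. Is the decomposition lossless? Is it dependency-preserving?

Lossless test (chase): Rows 1 and 2 agree on A; apply A→H and equate their H entries. Rows 1 and 3 agree on F; apply F→E, G and equate their E, G entries. Rows 1 and 3 agree on G; apply G→C and equate their C entries. Rows 1 and 3 agree on C, F, G; apply C, F, G→A, E and equate their A, E entries. Rows 1 and 3 agree on A; apply A→H and equate their H entries. Row 1 is now all distinguished symbols — the join is lossless.
Dependency preservation: the restricted closure of {A} across the fragments never reaches {H}, so A → H cannot be enforced without a join — not preserved.

lossless but not dependency-preserving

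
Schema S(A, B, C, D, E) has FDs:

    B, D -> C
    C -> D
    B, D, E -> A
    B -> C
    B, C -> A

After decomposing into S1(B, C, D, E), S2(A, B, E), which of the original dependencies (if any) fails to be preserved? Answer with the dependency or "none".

none

B, D → C lies within S1.
C → D lies within S1.
B, D, E → A: restricted closure across fragments reaches A.
B → C lies within S1.
B, C → A: restricted closure across fragments reaches A.
Every dependency is enforceable on the fragments, so the decomposition is dependency-preserving.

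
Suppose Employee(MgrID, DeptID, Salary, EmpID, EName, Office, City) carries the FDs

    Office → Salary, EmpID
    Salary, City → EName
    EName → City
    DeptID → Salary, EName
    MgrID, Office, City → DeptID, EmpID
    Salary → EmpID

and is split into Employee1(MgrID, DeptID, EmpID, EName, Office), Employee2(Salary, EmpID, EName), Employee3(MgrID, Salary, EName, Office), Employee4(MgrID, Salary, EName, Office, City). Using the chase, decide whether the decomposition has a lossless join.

Chase test. Columns are MgrID, DeptID, Salary, EmpID, EName, Office, City; row i has aⱼ where attribute j ∈ Employeei, else bᵢⱼ.
Initial tableau (one row per fragment):
  row 1: a1 a2 b13 a4 a5 a6 b17
  row 2: b21 b22 a3 a4 a5 b26 b27
  row 3: a1 b32 a3 b34 a5 a6 b37
  row 4: a1 b42 a3 b44 a5 a6 a7
Rows 1 and 3 agree on Office; apply Office→Salary, EmpID and equate their Salary, EmpID entries.
Rows 1 and 4 agree on Office; apply Office→Salary, EmpID and equate their Salary, EmpID entries.
Rows 1 and 2 agree on EName; apply EName→City and equate their City entries.
Rows 1 and 3 agree on EName; apply EName→City and equate their City entries.
Rows 1 and 4 agree on EName; apply EName→City and equate their City entries.
Rows 1 and 3 agree on MgrID, Office, City; apply MgrID, Office, City→DeptID, EmpID and equate their DeptID, EmpID entries.
Rows 1 and 4 agree on MgrID, Office, City; apply MgrID, Office, City→DeptID, EmpID and equate their DeptID, EmpID entries.
Row 1 is now all distinguished symbols — the join is lossless.

Yes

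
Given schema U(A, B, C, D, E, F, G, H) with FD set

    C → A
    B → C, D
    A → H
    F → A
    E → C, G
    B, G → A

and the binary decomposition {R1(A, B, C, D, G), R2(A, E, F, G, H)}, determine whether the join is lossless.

No

Common attributes: R1 ∩ R2 = {A, G}.
Closure of {A, G}: A → H applies, adding H. So (A, G)⁺ = {A, G, H}.
The closure contains neither all of R1 = {A, B, C, D, G} nor all of R2 = {A, E, F, G, H}, so the common attributes are not a superkey of either fragment. The join is lossy.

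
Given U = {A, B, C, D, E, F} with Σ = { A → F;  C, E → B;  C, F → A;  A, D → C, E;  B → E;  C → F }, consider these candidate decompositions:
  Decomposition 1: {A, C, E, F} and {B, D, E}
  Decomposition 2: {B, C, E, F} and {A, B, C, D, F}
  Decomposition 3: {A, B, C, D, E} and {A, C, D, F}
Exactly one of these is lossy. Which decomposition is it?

Decomposition 1

Decomposition 1: common = {E}, closure = {E} → lossy.
Decomposition 2: common = {B, C, F}, closure = {A, B, C, E, F} → lossless.
Decomposition 3: common = {A, C, D}, closure = {A, B, C, D, E, F} → lossless.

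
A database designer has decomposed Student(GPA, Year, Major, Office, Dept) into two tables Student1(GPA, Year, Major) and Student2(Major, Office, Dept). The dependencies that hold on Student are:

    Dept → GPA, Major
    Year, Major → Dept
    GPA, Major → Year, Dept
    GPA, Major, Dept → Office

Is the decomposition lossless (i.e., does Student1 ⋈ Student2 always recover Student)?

Common attributes: Student1 ∩ Student2 = {Major}.
No dependency enlarges {Major}, so (Major)⁺ = {Major}.
The closure contains neither all of Student1 = {GPA, Year, Major} nor all of Student2 = {Major, Office, Dept}, so the common attributes are not a superkey of either fragment. The join is lossy.

No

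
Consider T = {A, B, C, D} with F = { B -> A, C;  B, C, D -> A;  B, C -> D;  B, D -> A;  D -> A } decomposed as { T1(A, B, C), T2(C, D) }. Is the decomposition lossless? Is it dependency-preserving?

lossy and not dependency-preserving

Lossless test: (C)⁺ = {C}, which is a superkey of neither fragment — lossy.
Dependency preservation: the restricted closure of {B, C} across the fragments never reaches {D}, so B, C → D cannot be enforced without a join — not preserved.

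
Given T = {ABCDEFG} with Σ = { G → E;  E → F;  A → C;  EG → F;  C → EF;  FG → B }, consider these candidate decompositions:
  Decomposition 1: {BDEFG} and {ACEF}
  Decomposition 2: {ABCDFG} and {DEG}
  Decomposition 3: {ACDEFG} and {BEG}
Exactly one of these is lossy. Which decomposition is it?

Decomposition 1

Decomposition 1: common = {EF}, closure = {EF} → lossy.
Decomposition 2: common = {DG}, closure = {BDEFG} → lossless.
Decomposition 3: common = {EG}, closure = {BEFG} → lossless.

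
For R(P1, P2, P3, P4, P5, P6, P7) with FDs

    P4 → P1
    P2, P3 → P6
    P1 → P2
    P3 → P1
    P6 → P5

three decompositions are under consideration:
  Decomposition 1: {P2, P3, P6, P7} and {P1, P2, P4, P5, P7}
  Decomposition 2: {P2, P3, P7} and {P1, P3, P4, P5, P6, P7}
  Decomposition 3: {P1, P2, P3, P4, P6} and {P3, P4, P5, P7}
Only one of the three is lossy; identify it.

Decomposition 1

Decomposition 1: common = {P2, P7}, closure = {P2, P7} → lossy.
Decomposition 2: common = {P3, P7}, closure = {P1, P2, P3, P5, P6, P7} → lossless.
Decomposition 3: common = {P3, P4}, closure = {P1, P2, P3, P4, P5, P6} → lossless.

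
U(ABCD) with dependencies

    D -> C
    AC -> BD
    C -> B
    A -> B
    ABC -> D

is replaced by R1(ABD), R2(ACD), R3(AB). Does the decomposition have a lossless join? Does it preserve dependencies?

lossless but not dependency-preserving

Lossless test (chase): Rows 1 and 2 agree on D; apply D→C and equate their C entries. Rows 1 and 2 agree on AC; apply AC→BD and equate their BD entries. Row 1 is now all distinguished symbols — the join is lossless.
Dependency preservation: the restricted closure of {C} across the fragments never reaches {B}, so C → B cannot be enforced without a join — not preserved.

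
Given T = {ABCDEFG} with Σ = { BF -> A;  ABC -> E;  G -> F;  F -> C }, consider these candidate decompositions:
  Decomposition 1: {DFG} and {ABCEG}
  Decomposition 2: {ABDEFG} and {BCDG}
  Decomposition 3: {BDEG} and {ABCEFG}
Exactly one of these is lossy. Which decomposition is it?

Decomposition 1

Decomposition 1: common = {G}, closure = {CFG} → lossy.
Decomposition 2: common = {BDG}, closure = {ABCDEFG} → lossless.
Decomposition 3: common = {BEG}, closure = {ABCEFG} → lossless.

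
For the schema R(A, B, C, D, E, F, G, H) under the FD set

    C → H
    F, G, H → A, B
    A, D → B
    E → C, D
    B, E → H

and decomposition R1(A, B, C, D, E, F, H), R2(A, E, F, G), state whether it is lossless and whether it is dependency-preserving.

Lossless test: (A, E, F)⁺ = {A, B, C, D, E, F, H}, which contains all of one fragment — lossless.
Dependency preservation: the restricted closure of {F, G, H} across the fragments never reaches {A, B}, so F, G, H → A, B cannot be enforced without a join — not preserved.

lossless but not dependency-preserving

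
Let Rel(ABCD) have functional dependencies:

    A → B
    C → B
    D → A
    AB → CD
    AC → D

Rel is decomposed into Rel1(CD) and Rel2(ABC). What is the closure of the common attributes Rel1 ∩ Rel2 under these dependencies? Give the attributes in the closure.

Rel1 ∩ Rel2 = {C}.
C → B applies, adding B
Closure: {BC}.

BC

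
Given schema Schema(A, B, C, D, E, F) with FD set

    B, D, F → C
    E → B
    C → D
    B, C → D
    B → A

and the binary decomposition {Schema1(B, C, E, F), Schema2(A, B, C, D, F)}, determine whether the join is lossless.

Common attributes: Schema1 ∩ Schema2 = {B, C, F}.
Closure of {B, C, F}: C → D applies, adding D; B → A applies, adding A. So (B, C, F)⁺ = {A, B, C, D, F}.
This closure contains every attribute of Schema2, so Schema1 ∩ Schema2 → Schema2. The join is lossless.

Yes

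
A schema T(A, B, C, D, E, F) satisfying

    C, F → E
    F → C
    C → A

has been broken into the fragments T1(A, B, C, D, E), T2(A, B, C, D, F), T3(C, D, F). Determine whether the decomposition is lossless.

No

Chase test. Columns are A, B, C, D, E, F; row i has aⱼ where attribute j ∈ Ti, else bᵢⱼ.
Initial tableau (one row per fragment):
  row 1: a1 a2 a3 a4 a5 b16
  row 2: a1 a2 a3 a4 b25 a6
  row 3: b31 b32 a3 a4 b35 a6
Rows 2 and 3 agree on C, F; apply C, F→E and equate their E entries.
Rows 1 and 3 agree on C; apply C→A and equate their A entries.
No row becomes fully distinguished — the join is lossy.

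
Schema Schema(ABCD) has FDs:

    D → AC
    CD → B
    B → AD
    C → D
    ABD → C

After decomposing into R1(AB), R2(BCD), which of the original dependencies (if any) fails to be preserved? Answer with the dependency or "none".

none

D → AC: restricted closure across fragments reaches AC.
CD → B lies within R2.
B → AD: restricted closure across fragments reaches AD.
C → D lies within R2.
ABD → C: restricted closure across fragments reaches C.
Every dependency is enforceable on the fragments, so the decomposition is dependency-preserving.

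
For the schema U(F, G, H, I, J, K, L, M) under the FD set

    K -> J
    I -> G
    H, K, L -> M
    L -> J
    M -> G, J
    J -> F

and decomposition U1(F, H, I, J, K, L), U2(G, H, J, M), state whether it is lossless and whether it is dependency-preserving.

Lossless test: (H, J)⁺ = {F, H, J}, which is a superkey of neither fragment — lossy.
Dependency preservation: the restricted closure of {I} across the fragments never reaches {G}, so I → G cannot be enforced without a join — not preserved.

lossy and not dependency-preserving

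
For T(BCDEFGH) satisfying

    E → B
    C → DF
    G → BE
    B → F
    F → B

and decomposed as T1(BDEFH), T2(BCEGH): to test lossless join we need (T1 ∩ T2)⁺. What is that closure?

BEFH

T1 ∩ T2 = {BEH}.
B → F applies, adding F
Closure: {BEFH}.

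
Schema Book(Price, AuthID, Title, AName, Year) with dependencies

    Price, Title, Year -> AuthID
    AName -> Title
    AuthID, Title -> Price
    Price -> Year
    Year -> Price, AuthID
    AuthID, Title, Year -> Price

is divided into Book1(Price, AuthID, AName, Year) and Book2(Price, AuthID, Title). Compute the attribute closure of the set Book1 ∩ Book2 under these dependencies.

Price, AuthID, Year

Book1 ∩ Book2 = {Price, AuthID}.
Price → Year applies, adding Year
Closure: {Price, AuthID, Year}.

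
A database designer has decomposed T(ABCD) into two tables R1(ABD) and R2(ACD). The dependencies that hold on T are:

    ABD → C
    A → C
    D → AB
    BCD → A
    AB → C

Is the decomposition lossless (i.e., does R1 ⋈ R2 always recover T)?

Yes

Common attributes: R1 ∩ R2 = {AD}.
Closure of {AD}: A → C applies, adding C; D → AB applies, adding B. So (AD)⁺ = {ABCD}.
This closure contains every attribute of R1, so R1 ∩ R2 → R1. The join is lossless.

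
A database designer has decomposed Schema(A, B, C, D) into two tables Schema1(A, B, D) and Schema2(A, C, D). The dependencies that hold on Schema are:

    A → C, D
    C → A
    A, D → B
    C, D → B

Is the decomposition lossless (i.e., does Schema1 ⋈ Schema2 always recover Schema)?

Common attributes: Schema1 ∩ Schema2 = {A, D}.
Closure of {A, D}: A → C, D applies, adding C; A, D → B applies, adding B. So (A, D)⁺ = {A, B, C, D}.
This closure contains every attribute of Schema1, so Schema1 ∩ Schema2 → Schema1. The join is lossless.

Yes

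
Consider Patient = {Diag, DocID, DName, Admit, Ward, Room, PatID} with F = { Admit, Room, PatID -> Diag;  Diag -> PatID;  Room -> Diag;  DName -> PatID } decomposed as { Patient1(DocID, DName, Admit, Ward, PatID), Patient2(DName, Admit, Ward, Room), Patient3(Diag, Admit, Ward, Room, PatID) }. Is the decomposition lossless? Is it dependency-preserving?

Lossless test (chase): Rows 2 and 3 agree on Room; apply Room→Diag and equate their Diag entries. Rows 1 and 2 agree on DName; apply DName→PatID and equate their PatID entries. No row becomes fully distinguished — the join is lossy.
Dependency preservation: every FD's attributes lie within a single fragment, so each can be enforced locally — preserved.

lossy but dependency-preserving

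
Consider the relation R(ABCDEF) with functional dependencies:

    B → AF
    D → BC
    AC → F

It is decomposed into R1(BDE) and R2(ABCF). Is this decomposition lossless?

No

Common attributes: R1 ∩ R2 = {B}.
Closure of {B}: B → AF applies, adding AF. So (B)⁺ = {ABF}.
The closure contains neither all of R1 = {BDE} nor all of R2 = {ABCF}, so the common attributes are not a superkey of either fragment. The join is lossy.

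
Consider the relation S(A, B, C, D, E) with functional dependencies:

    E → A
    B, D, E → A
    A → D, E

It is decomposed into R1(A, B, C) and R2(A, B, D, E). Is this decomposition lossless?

Yes

Common attributes: R1 ∩ R2 = {A, B}.
Closure of {A, B}: A → D, E applies, adding D, E. So (A, B)⁺ = {A, B, D, E}.
This closure contains every attribute of R2, so R1 ∩ R2 → R2. The join is lossless.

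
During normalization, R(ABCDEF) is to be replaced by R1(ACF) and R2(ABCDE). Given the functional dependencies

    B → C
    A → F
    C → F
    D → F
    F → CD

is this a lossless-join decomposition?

Yes

Common attributes: R1 ∩ R2 = {AC}.
Closure of {AC}: A → F applies, adding F; F → CD applies, adding D. So (AC)⁺ = {ACDF}.
This closure contains every attribute of R1, so R1 ∩ R2 → R1. The join is lossless.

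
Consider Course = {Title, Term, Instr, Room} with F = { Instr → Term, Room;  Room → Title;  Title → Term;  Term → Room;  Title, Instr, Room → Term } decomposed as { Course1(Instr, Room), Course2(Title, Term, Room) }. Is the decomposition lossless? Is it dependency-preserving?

lossless and dependency-preserving

Lossless test: (Room)⁺ = {Title, Term, Room}, which contains all of one fragment — lossless.
Dependency preservation: Instr → Term, Room; Title, Instr, Room → Term are not contained in any single fragment, but the restricted closure of each left-hand side across the fragments still reaches the right-hand side; the remaining FDs each lie inside some fragment. All dependencies are preserved.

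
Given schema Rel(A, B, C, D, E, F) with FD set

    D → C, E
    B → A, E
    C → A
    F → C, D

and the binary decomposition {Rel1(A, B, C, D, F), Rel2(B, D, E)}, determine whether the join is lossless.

Common attributes: Rel1 ∩ Rel2 = {B, D}.
Closure of {B, D}: D → C, E applies, adding C, E; B → A, E applies, adding A. So (B, D)⁺ = {A, B, C, D, E}.
This closure contains every attribute of Rel2, so Rel1 ∩ Rel2 → Rel2. The join is lossless.

Yes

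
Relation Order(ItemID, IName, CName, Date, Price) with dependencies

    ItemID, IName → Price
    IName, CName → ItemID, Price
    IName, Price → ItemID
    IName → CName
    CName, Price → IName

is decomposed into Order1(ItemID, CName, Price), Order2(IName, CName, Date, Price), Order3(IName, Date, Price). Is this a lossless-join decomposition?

Yes

Chase test. Columns are ItemID, IName, CName, Date, Price; row i has aⱼ where attribute j ∈ Orderi, else bᵢⱼ.
Initial tableau (one row per fragment):
  row 1: a1 b12 a3 b14 a5
  row 2: b21 a2 a3 a4 a5
  row 3: b31 a2 b33 a4 a5
Rows 2 and 3 agree on IName, Price; apply IName, Price→ItemID and equate their ItemID entries.
Rows 2 and 3 agree on IName; apply IName→CName and equate their CName entries.
Rows 1 and 2 agree on CName, Price; apply CName, Price→IName and equate their IName entries.
Rows 1 and 2 agree on IName, CName; apply IName, CName→ItemID, Price and equate their ItemID, Price entries.
Row 2 is now all distinguished symbols — the join is lossless.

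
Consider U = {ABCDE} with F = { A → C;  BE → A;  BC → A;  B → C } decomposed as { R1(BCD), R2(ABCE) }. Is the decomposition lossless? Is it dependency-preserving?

lossy but dependency-preserving

Lossless test: (BC)⁺ = {ABC}, which is a superkey of neither fragment — lossy.
Dependency preservation: every FD's attributes lie within a single fragment, so each can be enforced locally — preserved.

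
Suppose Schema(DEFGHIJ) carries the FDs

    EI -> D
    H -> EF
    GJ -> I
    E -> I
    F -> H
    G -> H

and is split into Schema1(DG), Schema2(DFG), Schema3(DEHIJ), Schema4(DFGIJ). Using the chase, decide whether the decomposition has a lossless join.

No

Chase test. Columns are DEFGHIJ; row i has aⱼ where attribute j ∈ Schemai, else bᵢⱼ.
Initial tableau (one row per fragment):
  row 1: a1 b12 b13 a4 b15 b16 b17
  row 2: a1 b22 a3 a4 b25 b26 b27
  row 3: a1 a2 b33 b34 a5 a6 a7
  row 4: a1 b42 a3 a4 b45 a6 a7
Rows 2 and 4 agree on F; apply F→H and equate their H entries.
Rows 1 and 2 agree on G; apply G→H and equate their H entries.
Rows 1 and 2 agree on H; apply H→EF and equate their EF entries.
Rows 1 and 4 agree on H; apply H→EF and equate their EF entries.
Rows 1 and 2 agree on E; apply E→I and equate their I entries.
Rows 1 and 4 agree on E; apply E→I and equate their I entries.
No row becomes fully distinguished — the join is lossy.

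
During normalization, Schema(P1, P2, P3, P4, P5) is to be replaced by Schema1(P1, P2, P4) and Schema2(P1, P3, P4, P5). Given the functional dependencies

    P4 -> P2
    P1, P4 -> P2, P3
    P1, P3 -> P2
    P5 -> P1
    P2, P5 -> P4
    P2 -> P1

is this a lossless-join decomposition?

Common attributes: Schema1 ∩ Schema2 = {P1, P4}.
Closure of {P1, P4}: P4 → P2 applies, adding P2; P1, P4 → P2, P3 applies, adding P3. So (P1, P4)⁺ = {P1, P2, P3, P4}.
This closure contains every attribute of Schema1, so Schema1 ∩ Schema2 → Schema1. The join is lossless.

Yes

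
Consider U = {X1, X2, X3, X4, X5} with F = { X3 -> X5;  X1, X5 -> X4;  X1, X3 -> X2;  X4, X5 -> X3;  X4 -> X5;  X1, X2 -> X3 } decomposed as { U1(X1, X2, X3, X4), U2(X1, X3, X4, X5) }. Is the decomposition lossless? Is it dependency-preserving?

Lossless test: (X1, X3, X4)⁺ = {X1, X2, X3, X4, X5}, which contains all of one fragment — lossless.
Dependency preservation: every FD's attributes lie within a single fragment, so each can be enforced locally — preserved.

lossless and dependency-preserving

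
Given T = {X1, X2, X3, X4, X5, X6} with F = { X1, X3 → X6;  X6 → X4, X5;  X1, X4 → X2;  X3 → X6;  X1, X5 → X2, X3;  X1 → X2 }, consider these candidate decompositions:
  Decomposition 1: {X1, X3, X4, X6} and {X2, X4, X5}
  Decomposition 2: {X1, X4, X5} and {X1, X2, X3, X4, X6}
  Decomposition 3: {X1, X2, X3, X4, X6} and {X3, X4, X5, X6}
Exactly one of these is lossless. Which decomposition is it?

Decomposition 3

Decomposition 1: common = {X4}, closure = {X4} → lossy.
Decomposition 2: common = {X1, X4}, closure = {X1, X2, X4} → lossy.
Decomposition 3: common = {X3, X4, X6}, closure = {X3, X4, X5, X6} → lossless.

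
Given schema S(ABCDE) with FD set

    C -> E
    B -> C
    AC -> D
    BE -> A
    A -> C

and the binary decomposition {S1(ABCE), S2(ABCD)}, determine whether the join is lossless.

Common attributes: S1 ∩ S2 = {ABC}.
Closure of {ABC}: C → E applies, adding E; AC → D applies, adding D. So (ABC)⁺ = {ABCDE}.
This closure contains every attribute of S1, so S1 ∩ S2 → S1. The join is lossless.

Yes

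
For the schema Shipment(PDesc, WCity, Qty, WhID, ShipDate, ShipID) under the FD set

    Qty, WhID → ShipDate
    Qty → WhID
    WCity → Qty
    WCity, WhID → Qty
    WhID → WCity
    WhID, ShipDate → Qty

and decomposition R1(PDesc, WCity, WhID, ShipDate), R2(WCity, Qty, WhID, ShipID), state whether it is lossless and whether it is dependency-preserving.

lossy but dependency-preserving

Lossless test: (WCity, WhID)⁺ = {WCity, Qty, WhID, ShipDate}, which is a superkey of neither fragment — lossy.
Dependency preservation: Qty, WhID → ShipDate; WhID, ShipDate → Qty are not contained in any single fragment, but the restricted closure of each left-hand side across the fragments still reaches the right-hand side; the remaining FDs each lie inside some fragment. All dependencies are preserved.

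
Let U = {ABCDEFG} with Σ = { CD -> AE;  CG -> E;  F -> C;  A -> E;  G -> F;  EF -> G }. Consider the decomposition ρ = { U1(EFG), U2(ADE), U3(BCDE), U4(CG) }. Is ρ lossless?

Chase test. Columns are ABCDEFG; row i has aⱼ where attribute j ∈ Ui, else bᵢⱼ.
Initial tableau (one row per fragment):
  row 1: b11 b12 b13 b14 a5 a6 a7
  row 2: a1 b22 b23 a4 a5 b26 b27
  row 3: b31 a2 a3 a4 a5 b36 b37
  row 4: b41 b42 a3 b44 b45 b46 a7
Rows 1 and 4 agree on G; apply G→F and equate their F entries.
Rows 1 and 4 agree on F; apply F→C and equate their C entries.
Rows 1 and 4 agree on CG; apply CG→E and equate their E entries.
No row becomes fully distinguished — the join is lossy.

No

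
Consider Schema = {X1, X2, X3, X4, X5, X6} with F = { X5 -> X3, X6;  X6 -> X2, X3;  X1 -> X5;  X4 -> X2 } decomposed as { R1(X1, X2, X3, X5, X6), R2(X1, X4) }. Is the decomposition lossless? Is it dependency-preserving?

lossless but not dependency-preserving

Lossless test: (X1)⁺ = {X1, X2, X3, X5, X6}, which contains all of one fragment — lossless.
Dependency preservation: the restricted closure of {X4} across the fragments never reaches {X2}, so X4 → X2 cannot be enforced without a join — not preserved.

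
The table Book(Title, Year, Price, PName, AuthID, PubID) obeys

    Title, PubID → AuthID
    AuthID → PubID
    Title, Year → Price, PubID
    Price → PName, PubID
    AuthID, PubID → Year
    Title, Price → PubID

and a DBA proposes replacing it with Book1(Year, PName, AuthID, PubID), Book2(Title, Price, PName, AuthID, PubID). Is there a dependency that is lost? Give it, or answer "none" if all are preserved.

Check Title, Year → Price, PubID: no single fragment contains all of {Title, Year, Price, PubID}, and the restricted closure of {Title, Year} across the fragments never reaches {Price, PubID}.
Title, PubID → AuthID is preserved.
AuthID → PubID is preserved.
Price → PName, PubID is preserved.
AuthID, PubID → Year is preserved.
Title, Price → PubID is preserved.

Title, Year → Price, PubID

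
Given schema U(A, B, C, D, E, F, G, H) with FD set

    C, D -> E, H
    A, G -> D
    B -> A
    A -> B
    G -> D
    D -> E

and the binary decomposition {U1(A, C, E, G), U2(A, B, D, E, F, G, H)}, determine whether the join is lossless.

Common attributes: U1 ∩ U2 = {A, E, G}.
Closure of {A, E, G}: A, G → D applies, adding D; A → B applies, adding B. So (A, E, G)⁺ = {A, B, D, E, G}.
The closure contains neither all of U1 = {A, C, E, G} nor all of U2 = {A, B, D, E, F, G, H}, so the common attributes are not a superkey of either fragment. The join is lossy.

No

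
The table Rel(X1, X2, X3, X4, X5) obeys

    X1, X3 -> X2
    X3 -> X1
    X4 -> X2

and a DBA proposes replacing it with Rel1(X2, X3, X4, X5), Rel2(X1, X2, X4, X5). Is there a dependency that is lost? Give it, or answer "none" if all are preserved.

Check X3 → X1: no single fragment contains all of {X1, X3}, and the restricted closure of {X3} across the fragments never reaches {X1}.
X1, X3 → X2 is preserved.
X4 → X2 is preserved.

X3 -> X1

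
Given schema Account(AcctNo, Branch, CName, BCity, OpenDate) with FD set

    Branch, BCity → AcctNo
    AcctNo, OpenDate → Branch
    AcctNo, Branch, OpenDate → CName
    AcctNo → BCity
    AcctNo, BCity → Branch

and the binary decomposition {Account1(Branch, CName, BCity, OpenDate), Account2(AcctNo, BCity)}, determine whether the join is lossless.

Common attributes: Account1 ∩ Account2 = {BCity}.
No dependency enlarges {BCity}, so (BCity)⁺ = {BCity}.
The closure contains neither all of Account1 = {Branch, CName, BCity, OpenDate} nor all of Account2 = {AcctNo, BCity}, so the common attributes are not a superkey of either fragment. The join is lossy.

No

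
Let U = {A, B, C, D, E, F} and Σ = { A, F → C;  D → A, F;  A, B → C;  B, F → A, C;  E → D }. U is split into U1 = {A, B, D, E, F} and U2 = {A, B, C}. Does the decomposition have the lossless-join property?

Common attributes: U1 ∩ U2 = {A, B}.
Closure of {A, B}: A, B → C applies, adding C. So (A, B)⁺ = {A, B, C}.
This closure contains every attribute of U2, so U1 ∩ U2 → U2. The join is lossless.

Yes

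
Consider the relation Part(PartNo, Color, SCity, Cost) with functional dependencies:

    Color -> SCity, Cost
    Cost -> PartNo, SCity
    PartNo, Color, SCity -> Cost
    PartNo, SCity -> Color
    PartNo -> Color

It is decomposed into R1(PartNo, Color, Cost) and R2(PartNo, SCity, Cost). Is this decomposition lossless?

Common attributes: R1 ∩ R2 = {PartNo, Cost}.
Closure of {PartNo, Cost}: Cost → PartNo, SCity applies, adding SCity; PartNo, SCity → Color applies, adding Color. So (PartNo, Cost)⁺ = {PartNo, Color, SCity, Cost}.
This closure contains every attribute of R1, so R1 ∩ R2 → R1. The join is lossless.

Yes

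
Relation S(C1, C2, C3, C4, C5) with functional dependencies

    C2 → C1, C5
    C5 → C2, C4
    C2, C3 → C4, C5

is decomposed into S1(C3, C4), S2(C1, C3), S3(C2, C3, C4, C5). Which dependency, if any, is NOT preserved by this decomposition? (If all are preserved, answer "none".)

C2 → C1, C5

Check C2 → C1, C5: no single fragment contains all of {C1, C2, C5}, and the restricted closure of {C2} across the fragments never reaches {C1, C5}.
C5 → C2, C4 is preserved.
C2, C3 → C4, C5 is preserved.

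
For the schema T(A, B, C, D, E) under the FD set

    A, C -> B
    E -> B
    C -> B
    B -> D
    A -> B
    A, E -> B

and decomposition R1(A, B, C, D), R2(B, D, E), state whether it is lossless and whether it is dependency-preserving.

lossy but dependency-preserving

Lossless test: (B, D)⁺ = {B, D}, which is a superkey of neither fragment — lossy.
Dependency preservation: A, E → B is not contained in any single fragment, but the restricted closure of its left-hand side across the fragments still reaches the right-hand side; the remaining FDs each lie inside some fragment. All dependencies are preserved.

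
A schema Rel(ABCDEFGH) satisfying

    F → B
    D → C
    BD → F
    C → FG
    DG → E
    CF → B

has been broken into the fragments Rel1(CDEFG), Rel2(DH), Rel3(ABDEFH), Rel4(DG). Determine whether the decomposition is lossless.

Chase test. Columns are ABCDEFGH; row i has aⱼ where attribute j ∈ Reli, else bᵢⱼ.
Initial tableau (one row per fragment):
  row 1: b11 b12 a3 a4 a5 a6 a7 b18
  row 2: b21 b22 b23 a4 b25 b26 b27 a8
  row 3: a1 a2 b33 a4 a5 a6 b37 a8
  row 4: b41 b42 b43 a4 b45 b46 a7 b48
Rows 1 and 3 agree on F; apply F→B and equate their B entries.
Rows 1 and 2 agree on D; apply D→C and equate their C entries.
Rows 1 and 3 agree on D; apply D→C and equate their C entries.
Rows 1 and 4 agree on D; apply D→C and equate their C entries.
Rows 1 and 2 agree on C; apply C→FG and equate their FG entries.
Rows 1 and 3 agree on C; apply C→FG and equate their FG entries.
Rows 1 and 4 agree on C; apply C→FG and equate their FG entries.
Rows 1 and 2 agree on DG; apply DG→E and equate their E entries.
Rows 1 and 4 agree on DG; apply DG→E and equate their E entries.
Rows 1 and 2 agree on CF; apply CF→B and equate their B entries.
Rows 1 and 4 agree on CF; apply CF→B and equate their B entries.
Row 3 is now all distinguished symbols — the join is lossless.

Yes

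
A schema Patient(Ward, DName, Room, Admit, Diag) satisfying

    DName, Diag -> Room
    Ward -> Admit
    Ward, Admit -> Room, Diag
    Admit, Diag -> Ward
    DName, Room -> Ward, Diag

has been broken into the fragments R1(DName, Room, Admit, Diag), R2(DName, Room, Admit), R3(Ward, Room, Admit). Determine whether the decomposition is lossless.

No

Chase test. Columns are Ward, DName, Room, Admit, Diag; row i has aⱼ where attribute j ∈ Ri, else bᵢⱼ.
Initial tableau (one row per fragment):
  row 1: b11 a2 a3 a4 a5
  row 2: b21 a2 a3 a4 b25
  row 3: a1 b32 a3 a4 b35
Rows 1 and 2 agree on DName, Room; apply DName, Room→Ward, Diag and equate their Ward, Diag entries.
No row becomes fully distinguished — the join is lossy.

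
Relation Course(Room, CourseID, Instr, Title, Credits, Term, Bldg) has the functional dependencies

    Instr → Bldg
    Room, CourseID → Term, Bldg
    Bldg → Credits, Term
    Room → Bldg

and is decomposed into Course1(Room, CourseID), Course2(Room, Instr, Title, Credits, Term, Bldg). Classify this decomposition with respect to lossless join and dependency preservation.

Lossless test: (Room)⁺ = {Room, Credits, Term, Bldg}, which is a superkey of neither fragment — lossy.
Dependency preservation: Room, CourseID → Term, Bldg is not contained in any single fragment, but the restricted closure of its left-hand side across the fragments still reaches the right-hand side; the remaining FDs each lie inside some fragment. All dependencies are preserved.

lossy but dependency-preserving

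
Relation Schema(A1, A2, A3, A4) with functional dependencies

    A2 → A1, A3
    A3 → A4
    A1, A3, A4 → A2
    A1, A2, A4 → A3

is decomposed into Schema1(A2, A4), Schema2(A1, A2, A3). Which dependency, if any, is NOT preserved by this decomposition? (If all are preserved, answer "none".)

Check A3 → A4: no single fragment contains all of {A3, A4}, and the restricted closure of {A3} across the fragments never reaches {A4}.
A2 → A1, A3 is preserved.
A1, A3, A4 → A2 is preserved.
A1, A2, A4 → A3 is preserved.

A3 → A4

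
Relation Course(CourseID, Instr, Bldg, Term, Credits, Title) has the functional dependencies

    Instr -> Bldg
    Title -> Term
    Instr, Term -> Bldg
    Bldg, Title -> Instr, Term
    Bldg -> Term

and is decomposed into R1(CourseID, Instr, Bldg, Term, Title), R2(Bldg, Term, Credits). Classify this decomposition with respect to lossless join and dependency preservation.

lossy but dependency-preserving

Lossless test: (Bldg, Term)⁺ = {Bldg, Term}, which is a superkey of neither fragment — lossy.
Dependency preservation: every FD's attributes lie within a single fragment, so each can be enforced locally — preserved.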